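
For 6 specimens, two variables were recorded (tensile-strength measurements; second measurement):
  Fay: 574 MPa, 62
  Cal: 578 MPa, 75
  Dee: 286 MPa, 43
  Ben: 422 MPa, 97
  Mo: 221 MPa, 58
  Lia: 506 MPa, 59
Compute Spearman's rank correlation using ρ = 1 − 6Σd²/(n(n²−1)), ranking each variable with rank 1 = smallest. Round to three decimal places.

Ranks of variable 1: 5, 6, 2, 3, 1, 4
Ranks of variable 2: 4, 5, 1, 6, 2, 3
d = r₁ − r₂: 1, 1, 1, -3, -1, 1
d²: 1, 1, 1, 9, 1, 1; Σd² = 14
ρ = 1 − 6·14/(6·35) = 1 − 84/210 = 0.600

0.600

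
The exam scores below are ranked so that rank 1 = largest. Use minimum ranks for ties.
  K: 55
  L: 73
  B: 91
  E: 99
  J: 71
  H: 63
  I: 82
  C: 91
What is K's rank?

8

Sorted (descending): 99, 91, 91, 82, 73, 71, 63, 55
The 2 values of 91 occupy positions 2–3 → each gets rank 2.
K has value 55 → rank 8.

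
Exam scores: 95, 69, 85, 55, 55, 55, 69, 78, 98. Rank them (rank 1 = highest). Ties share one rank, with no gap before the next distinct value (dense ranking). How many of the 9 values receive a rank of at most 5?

Sorted (descending): 98, 95, 85, 78, 69, 69, 55, 55, 55
The 2 values of 69 share dense rank 5.
The 3 values of 55 share dense rank 6.
Remaining distinct values take the next consecutive integers.
Ranks ≤ 5: {1, 2, 3, 4, 5, 5} → 6 values.

6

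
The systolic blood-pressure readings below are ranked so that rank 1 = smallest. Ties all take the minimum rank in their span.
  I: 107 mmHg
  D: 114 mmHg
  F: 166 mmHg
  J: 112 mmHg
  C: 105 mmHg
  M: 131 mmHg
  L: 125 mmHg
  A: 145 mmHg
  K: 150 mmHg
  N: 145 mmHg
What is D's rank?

4

Sorted (ascending): 105, 107, 112, 114, 125, 131, 145, 145, 150, 166
The 2 values of 145 occupy positions 7–8 → each gets rank 7.
D has value 114 mmHg → rank 4.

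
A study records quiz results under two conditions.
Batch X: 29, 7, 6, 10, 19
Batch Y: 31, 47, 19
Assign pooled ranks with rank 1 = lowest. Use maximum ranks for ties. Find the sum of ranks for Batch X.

Sorted (ascending): 6, 7, 10, 19, 19, 29, 31, 47
The 2 values of 19 occupy positions 4–5 → each gets rank 5.
Batch X values → pooled ranks: 29→6, 7→2, 6→1, 10→3, 19→5
Rank sum = 6 + 2 + 1 + 3 + 5 = 17

17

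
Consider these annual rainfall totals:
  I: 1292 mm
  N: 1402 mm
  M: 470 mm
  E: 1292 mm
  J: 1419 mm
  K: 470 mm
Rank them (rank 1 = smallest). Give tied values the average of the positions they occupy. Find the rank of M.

1.5

Sorted (ascending): 470, 470, 1292, 1292, 1402, 1419
The 2 values of 470 occupy positions 1–2 → average rank (1+2)/2 = 1.5.
The 2 values of 1292 occupy positions 3–4 → average rank (3+4)/2 = 3.5.
M has value 470 mm → rank 1.5.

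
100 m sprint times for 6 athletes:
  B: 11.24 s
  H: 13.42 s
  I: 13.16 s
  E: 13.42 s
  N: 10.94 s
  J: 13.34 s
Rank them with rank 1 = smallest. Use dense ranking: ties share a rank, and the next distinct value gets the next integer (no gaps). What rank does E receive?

5

Sorted (ascending): 10.94, 11.24, 13.16, 13.34, 13.42, 13.42
The 2 values of 13.42 share dense rank 5.
Remaining distinct values take the next consecutive integers.
E has value 13.42 s → rank 5.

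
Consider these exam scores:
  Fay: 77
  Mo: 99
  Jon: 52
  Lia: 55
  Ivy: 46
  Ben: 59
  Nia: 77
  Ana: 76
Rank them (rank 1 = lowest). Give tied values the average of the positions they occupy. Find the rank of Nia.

Sorted (ascending): 46, 52, 55, 59, 76, 77, 77, 99
The 2 values of 77 occupy positions 6–7 → average rank (6+7)/2 = 6.5.
Nia has value 77 → rank 6.5.

6.5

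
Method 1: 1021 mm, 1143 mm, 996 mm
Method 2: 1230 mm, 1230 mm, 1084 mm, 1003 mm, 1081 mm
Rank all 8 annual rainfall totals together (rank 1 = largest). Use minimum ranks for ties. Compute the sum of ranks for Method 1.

17

Sorted (descending): 1230, 1230, 1143, 1084, 1081, 1021, 1003, 996
The 2 values of 1230 occupy positions 1–2 → each gets rank 1.
Method 1 values → pooled ranks: 1021→6, 1143→3, 996→8
Rank sum = 6 + 3 + 8 = 17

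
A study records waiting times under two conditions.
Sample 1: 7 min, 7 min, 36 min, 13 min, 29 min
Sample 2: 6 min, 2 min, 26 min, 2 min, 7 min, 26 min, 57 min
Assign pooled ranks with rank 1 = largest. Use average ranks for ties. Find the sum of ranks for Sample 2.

51

Sorted (descending): 57, 36, 29, 26, 26, 13, 7, 7, 7, 6, 2, 2
The 2 values of 26 occupy positions 4–5 → average rank (4+5)/2 = 4.5.
The 3 values of 7 occupy positions 7–9 → average rank 8.
The 2 values of 2 occupy positions 11–12 → average rank (11+12)/2 = 11.5.
Sample 2 values → pooled ranks: 6→10, 2→11.5, 26→4.5, 2→11.5, 7→8, 26→4.5, 57→1
Rank sum = 10 + 11.5 + 4.5 + 11.5 + 8 + 4.5 + 1 = 51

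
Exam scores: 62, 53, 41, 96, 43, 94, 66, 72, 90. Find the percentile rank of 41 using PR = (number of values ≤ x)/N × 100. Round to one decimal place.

N = 9.
Strictly below 41: 0. Equal to 41: 1.
PR = 1/9 × 100 = 11.1

11.1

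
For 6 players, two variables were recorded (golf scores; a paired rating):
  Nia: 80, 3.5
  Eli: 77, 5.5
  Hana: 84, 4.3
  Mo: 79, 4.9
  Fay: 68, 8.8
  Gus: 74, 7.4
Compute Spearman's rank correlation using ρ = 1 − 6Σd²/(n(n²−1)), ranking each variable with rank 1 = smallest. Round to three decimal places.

-0.943

Ranks of variable 1: 5, 3, 6, 4, 1, 2
Ranks of variable 2: 1, 4, 2, 3, 6, 5
d = r₁ − r₂: 4, -1, 4, 1, -5, -3
d²: 16, 1, 16, 1, 25, 9; Σd² = 68
ρ = 1 − 6·68/(6·35) = 1 − 408/210 = -0.943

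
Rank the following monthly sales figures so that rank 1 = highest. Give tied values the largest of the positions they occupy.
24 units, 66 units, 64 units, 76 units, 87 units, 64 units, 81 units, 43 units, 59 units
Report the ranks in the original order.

9, 4, 6, 3, 1, 6, 2, 8, 7

Sorted (descending): 87, 81, 76, 66, 64, 64, 59, 43, 24
The 2 values of 64 occupy positions 5–6 → each gets rank 6.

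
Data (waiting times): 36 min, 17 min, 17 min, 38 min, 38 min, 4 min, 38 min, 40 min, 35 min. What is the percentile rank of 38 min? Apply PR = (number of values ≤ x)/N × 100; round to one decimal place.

N = 9.
Strictly below 38: 5. Equal to 38: 3.
PR = 8/9 × 100 = 88.9

88.9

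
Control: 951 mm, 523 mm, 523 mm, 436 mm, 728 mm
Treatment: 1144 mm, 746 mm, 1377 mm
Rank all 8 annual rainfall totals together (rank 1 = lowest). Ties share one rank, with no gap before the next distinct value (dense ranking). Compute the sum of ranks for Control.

Sorted (ascending): 436, 523, 523, 728, 746, 951, 1144, 1377
The 2 values of 523 share dense rank 2.
Remaining distinct values take the next consecutive integers.
Control values → pooled ranks: 951→5, 523→2, 523→2, 436→1, 728→3
Rank sum = 5 + 2 + 2 + 1 + 3 = 13

13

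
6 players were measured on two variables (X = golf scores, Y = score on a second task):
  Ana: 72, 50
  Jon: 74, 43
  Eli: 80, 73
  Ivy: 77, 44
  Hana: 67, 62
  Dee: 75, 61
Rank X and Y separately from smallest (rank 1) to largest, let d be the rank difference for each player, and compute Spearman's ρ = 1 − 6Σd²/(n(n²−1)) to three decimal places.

0.143

Ranks of variable 1: 2, 3, 6, 5, 1, 4
Ranks of variable 2: 3, 1, 6, 2, 5, 4
d = r₁ − r₂: -1, 2, 0, 3, -4, 0
d²: 1, 4, 0, 9, 16, 0; Σd² = 30
ρ = 1 − 6·30/(6·35) = 1 − 180/210 = 0.143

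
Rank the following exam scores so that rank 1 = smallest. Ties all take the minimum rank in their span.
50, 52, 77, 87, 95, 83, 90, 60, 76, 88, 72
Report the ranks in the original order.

Sorted (ascending): 50, 52, 60, 72, 76, 77, 83, 87, 88, 90, 95
No ties — each value takes its position as its rank.

1, 2, 6, 8, 11, 7, 10, 3, 5, 9, 4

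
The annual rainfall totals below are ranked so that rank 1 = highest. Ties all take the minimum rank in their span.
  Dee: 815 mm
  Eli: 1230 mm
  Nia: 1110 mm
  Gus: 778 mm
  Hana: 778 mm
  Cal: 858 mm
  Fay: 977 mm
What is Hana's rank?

6

Sorted (descending): 1230, 1110, 977, 858, 815, 778, 778
The 2 values of 778 occupy positions 6–7 → each gets rank 6.
Hana has value 778 mm → rank 6.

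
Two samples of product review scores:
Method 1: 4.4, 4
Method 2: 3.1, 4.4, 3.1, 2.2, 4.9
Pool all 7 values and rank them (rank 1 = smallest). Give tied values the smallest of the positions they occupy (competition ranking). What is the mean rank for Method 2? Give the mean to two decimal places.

Sorted (ascending): 2.2, 3.1, 3.1, 4, 4.4, 4.4, 4.9
The 2 values of 3.1 occupy positions 2–3 → each gets rank 2.
The 2 values of 4.4 occupy positions 5–6 → each gets rank 5.
Method 2 values → pooled ranks: 3.1→2, 4.4→5, 3.1→2, 2.2→1, 4.9→7
Mean rank = (2 + 5 + 2 + 1 + 7) / 5 = 3.40

3.40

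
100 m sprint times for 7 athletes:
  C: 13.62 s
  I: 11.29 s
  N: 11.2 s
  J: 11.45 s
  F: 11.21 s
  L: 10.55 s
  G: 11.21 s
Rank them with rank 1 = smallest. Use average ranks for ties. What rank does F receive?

Sorted (ascending): 10.55, 11.2, 11.21, 11.21, 11.29, 11.45, 13.62
The 2 values of 11.21 occupy positions 3–4 → average rank (3+4)/2 = 3.5.
F has value 11.21 s → rank 3.5.

3.5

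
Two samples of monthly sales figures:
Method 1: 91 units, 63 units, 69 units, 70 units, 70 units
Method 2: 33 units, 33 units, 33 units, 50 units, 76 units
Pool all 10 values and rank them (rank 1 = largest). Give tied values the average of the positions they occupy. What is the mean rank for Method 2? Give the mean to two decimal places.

Sorted (descending): 91, 76, 70, 70, 69, 63, 50, 33, 33, 33
The 2 values of 70 occupy positions 3–4 → average rank (3+4)/2 = 3.5.
The 3 values of 33 occupy positions 8–10 → average rank 9.
Method 2 values → pooled ranks: 33→9, 33→9, 33→9, 50→7, 76→2
Mean rank = (9 + 9 + 9 + 7 + 2) / 5 = 7.20

7.20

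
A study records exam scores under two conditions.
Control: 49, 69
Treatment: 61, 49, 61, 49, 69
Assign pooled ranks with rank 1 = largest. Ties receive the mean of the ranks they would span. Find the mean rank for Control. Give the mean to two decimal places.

Sorted (descending): 69, 69, 61, 61, 49, 49, 49
The 2 values of 69 occupy positions 1–2 → average rank (1+2)/2 = 1.5.
The 2 values of 61 occupy positions 3–4 → average rank (3+4)/2 = 3.5.
The 3 values of 49 occupy positions 5–7 → average rank 6.
Control values → pooled ranks: 49→6, 69→1.5
Mean rank = (6 + 1.5) / 2 = 3.75

3.75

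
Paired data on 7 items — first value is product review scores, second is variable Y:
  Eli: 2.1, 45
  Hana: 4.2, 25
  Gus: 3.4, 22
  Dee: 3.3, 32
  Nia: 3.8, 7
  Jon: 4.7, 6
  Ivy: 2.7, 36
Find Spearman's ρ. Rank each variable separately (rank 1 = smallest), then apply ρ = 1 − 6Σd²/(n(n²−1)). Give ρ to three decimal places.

-0.893

Ranks of variable 1: 1, 6, 4, 3, 5, 7, 2
Ranks of variable 2: 7, 4, 3, 5, 2, 1, 6
d = r₁ − r₂: -6, 2, 1, -2, 3, 6, -4
d²: 36, 4, 1, 4, 9, 36, 16; Σd² = 106
ρ = 1 − 6·106/(7·48) = 1 − 636/336 = -0.893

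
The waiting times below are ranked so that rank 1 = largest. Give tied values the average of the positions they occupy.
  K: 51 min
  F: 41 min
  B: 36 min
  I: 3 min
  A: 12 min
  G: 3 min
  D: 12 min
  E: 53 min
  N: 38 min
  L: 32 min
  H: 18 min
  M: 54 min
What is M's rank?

Sorted (descending): 54, 53, 51, 41, 38, 36, 32, 18, 12, 12, 3, 3
The 2 values of 12 occupy positions 9–10 → average rank (9+10)/2 = 9.5.
The 2 values of 3 occupy positions 11–12 → average rank (11+12)/2 = 11.5.
M has value 54 min → rank 1.

1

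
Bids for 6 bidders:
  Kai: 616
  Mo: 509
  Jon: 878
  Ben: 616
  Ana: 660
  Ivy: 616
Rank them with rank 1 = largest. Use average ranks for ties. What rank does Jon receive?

1

Sorted (descending): 878, 660, 616, 616, 616, 509
The 3 values of 616 occupy positions 3–5 → average rank 4.
Jon has value 878 → rank 1.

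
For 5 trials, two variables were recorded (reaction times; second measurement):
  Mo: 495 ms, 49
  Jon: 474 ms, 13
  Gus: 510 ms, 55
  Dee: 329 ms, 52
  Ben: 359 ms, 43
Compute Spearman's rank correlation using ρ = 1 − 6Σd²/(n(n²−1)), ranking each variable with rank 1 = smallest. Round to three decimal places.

Ranks of variable 1: 4, 3, 5, 1, 2
Ranks of variable 2: 3, 1, 5, 4, 2
d = r₁ − r₂: 1, 2, 0, -3, 0
d²: 1, 4, 0, 9, 0; Σd² = 14
ρ = 1 − 6·14/(5·24) = 1 − 84/120 = 0.300

0.300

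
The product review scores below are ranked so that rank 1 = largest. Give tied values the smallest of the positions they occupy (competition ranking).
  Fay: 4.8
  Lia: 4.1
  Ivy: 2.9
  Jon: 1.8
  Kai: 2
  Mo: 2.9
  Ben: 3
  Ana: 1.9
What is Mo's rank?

4

Sorted (descending): 4.8, 4.1, 3, 2.9, 2.9, 2, 1.9, 1.8
The 2 values of 2.9 occupy positions 4–5 → each gets rank 4.
Mo has value 2.9 → rank 4.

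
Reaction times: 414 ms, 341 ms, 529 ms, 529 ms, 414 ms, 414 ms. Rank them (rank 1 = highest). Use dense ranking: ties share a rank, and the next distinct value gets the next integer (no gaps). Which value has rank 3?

341

Sorted (descending): 529, 529, 414, 414, 414, 341
The 2 values of 529 share dense rank 1.
The 3 values of 414 share dense rank 2.
Remaining distinct values take the next consecutive integers.
Rank 3 → value 341.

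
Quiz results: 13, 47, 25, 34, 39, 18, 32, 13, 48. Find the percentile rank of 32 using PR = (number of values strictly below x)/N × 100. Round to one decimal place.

N = 9.
Strictly below 32: 4. Equal to 32: 1.
PR = 4/9 × 100 = 44.4

44.4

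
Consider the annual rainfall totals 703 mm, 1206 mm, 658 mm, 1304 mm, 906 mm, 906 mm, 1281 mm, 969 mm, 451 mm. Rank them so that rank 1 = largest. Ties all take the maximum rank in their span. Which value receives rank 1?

Sorted (descending): 1304, 1281, 1206, 969, 906, 906, 703, 658, 451
The 2 values of 906 occupy positions 5–6 → each gets rank 6.
Rank 1 → value 1304.

1304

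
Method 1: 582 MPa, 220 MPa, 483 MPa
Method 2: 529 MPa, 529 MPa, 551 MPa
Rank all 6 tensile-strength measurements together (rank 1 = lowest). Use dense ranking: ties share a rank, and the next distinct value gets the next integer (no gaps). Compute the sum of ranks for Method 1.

8

Sorted (ascending): 220, 483, 529, 529, 551, 582
The 2 values of 529 share dense rank 3.
Remaining distinct values take the next consecutive integers.
Method 1 values → pooled ranks: 582→5, 220→1, 483→2
Rank sum = 5 + 1 + 2 = 8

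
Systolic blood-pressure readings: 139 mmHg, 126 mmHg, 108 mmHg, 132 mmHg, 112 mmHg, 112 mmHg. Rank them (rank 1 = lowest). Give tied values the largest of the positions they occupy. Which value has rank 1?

108

Sorted (ascending): 108, 112, 112, 126, 132, 139
The 2 values of 112 occupy positions 2–3 → each gets rank 3.
Rank 1 → value 108.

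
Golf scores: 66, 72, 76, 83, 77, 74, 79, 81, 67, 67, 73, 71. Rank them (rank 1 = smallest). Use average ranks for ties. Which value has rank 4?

71

Sorted (ascending): 66, 67, 67, 71, 72, 73, 74, 76, 77, 79, 81, 83
The 2 values of 67 occupy positions 2–3 → average rank (2+3)/2 = 2.5.
Rank 4 → value 71.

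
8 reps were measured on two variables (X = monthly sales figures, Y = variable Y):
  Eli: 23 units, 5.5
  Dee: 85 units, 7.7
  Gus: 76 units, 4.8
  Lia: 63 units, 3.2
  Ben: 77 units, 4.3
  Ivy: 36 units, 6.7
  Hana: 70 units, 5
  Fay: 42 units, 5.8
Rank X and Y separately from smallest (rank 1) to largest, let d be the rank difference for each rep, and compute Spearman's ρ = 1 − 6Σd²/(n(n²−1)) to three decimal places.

-0.119

Ranks of variable 1: 1, 8, 6, 4, 7, 2, 5, 3
Ranks of variable 2: 5, 8, 3, 1, 2, 7, 4, 6
d = r₁ − r₂: -4, 0, 3, 3, 5, -5, 1, -3
d²: 16, 0, 9, 9, 25, 25, 1, 9; Σd² = 94
ρ = 1 − 6·94/(8·63) = 1 − 564/504 = -0.119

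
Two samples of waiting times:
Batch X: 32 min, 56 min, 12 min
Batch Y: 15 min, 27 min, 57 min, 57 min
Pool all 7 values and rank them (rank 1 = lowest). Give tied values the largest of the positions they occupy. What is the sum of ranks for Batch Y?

Sorted (ascending): 12, 15, 27, 32, 56, 57, 57
The 2 values of 57 occupy positions 6–7 → each gets rank 7.
Batch Y values → pooled ranks: 15→2, 27→3, 57→7, 57→7
Rank sum = 2 + 3 + 7 + 7 = 19

19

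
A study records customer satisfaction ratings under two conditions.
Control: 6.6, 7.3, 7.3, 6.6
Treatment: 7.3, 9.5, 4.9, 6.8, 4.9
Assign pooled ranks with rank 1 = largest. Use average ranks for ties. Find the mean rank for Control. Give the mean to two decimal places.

Sorted (descending): 9.5, 7.3, 7.3, 7.3, 6.8, 6.6, 6.6, 4.9, 4.9
The 3 values of 7.3 occupy positions 2–4 → average rank 3.
The 2 values of 6.6 occupy positions 6–7 → average rank (6+7)/2 = 6.5.
The 2 values of 4.9 occupy positions 8–9 → average rank (8+9)/2 = 8.5.
Control values → pooled ranks: 6.6→6.5, 7.3→3, 7.3→3, 6.6→6.5
Mean rank = (6.5 + 3 + 3 + 6.5) / 4 = 4.75

4.75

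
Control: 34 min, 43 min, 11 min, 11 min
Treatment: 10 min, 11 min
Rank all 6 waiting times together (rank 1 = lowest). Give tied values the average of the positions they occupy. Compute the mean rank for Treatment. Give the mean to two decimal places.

Sorted (ascending): 10, 11, 11, 11, 34, 43
The 3 values of 11 occupy positions 2–4 → average rank 3.
Treatment values → pooled ranks: 10→1, 11→3
Mean rank = (1 + 3) / 2 = 2.00

2.00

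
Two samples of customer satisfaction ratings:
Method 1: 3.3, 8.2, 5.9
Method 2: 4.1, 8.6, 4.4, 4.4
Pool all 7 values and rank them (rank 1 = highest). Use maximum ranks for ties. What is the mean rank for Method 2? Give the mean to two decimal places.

Sorted (descending): 8.6, 8.2, 5.9, 4.4, 4.4, 4.1, 3.3
The 2 values of 4.4 occupy positions 4–5 → each gets rank 5.
Method 2 values → pooled ranks: 4.1→6, 8.6→1, 4.4→5, 4.4→5
Mean rank = (6 + 1 + 5 + 5) / 4 = 4.25

4.25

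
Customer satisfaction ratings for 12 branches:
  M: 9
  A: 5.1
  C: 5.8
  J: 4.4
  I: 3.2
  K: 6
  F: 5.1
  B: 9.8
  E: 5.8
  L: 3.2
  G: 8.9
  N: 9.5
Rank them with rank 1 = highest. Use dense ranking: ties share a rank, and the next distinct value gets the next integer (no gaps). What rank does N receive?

Sorted (descending): 9.8, 9.5, 9, 8.9, 6, 5.8, 5.8, 5.1, 5.1, 4.4, 3.2, 3.2
The 2 values of 5.8 share dense rank 6.
The 2 values of 5.1 share dense rank 7.
The 2 values of 3.2 share dense rank 9.
Remaining distinct values take the next consecutive integers.
N has value 9.5 → rank 2.

2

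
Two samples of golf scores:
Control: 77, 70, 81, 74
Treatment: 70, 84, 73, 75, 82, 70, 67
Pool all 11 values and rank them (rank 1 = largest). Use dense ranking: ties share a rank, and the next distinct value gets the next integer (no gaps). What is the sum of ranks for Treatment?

40

Sorted (descending): 84, 82, 81, 77, 75, 74, 73, 70, 70, 70, 67
The 3 values of 70 share dense rank 8.
Remaining distinct values take the next consecutive integers.
Treatment values → pooled ranks: 70→8, 84→1, 73→7, 75→5, 82→2, 70→8, 67→9
Rank sum = 8 + 1 + 7 + 5 + 2 + 8 + 9 = 40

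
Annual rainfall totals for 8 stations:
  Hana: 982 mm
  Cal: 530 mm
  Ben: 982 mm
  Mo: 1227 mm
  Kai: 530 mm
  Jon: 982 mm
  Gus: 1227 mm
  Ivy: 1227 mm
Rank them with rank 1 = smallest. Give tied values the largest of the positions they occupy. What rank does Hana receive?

Sorted (ascending): 530, 530, 982, 982, 982, 1227, 1227, 1227
The 2 values of 530 occupy positions 1–2 → each gets rank 2.
The 3 values of 982 occupy positions 3–5 → each gets rank 5.
The 3 values of 1227 occupy positions 6–8 → each gets rank 8.
Hana has value 982 mm → rank 5.

5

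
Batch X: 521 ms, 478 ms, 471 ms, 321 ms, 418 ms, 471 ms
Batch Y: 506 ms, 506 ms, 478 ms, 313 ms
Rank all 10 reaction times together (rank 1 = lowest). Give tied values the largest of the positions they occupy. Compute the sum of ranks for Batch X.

32

Sorted (ascending): 313, 321, 418, 471, 471, 478, 478, 506, 506, 521
The 2 values of 471 occupy positions 4–5 → each gets rank 5.
The 2 values of 478 occupy positions 6–7 → each gets rank 7.
The 2 values of 506 occupy positions 8–9 → each gets rank 9.
Batch X values → pooled ranks: 521→10, 478→7, 471→5, 321→2, 418→3, 471→5
Rank sum = 10 + 7 + 5 + 2 + 3 + 5 = 32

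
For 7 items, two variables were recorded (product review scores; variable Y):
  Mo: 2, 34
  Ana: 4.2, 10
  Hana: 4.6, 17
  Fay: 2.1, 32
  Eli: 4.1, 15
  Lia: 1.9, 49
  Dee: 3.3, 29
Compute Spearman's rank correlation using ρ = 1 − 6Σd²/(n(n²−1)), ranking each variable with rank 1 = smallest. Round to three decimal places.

Ranks of variable 1: 2, 6, 7, 3, 5, 1, 4
Ranks of variable 2: 6, 1, 3, 5, 2, 7, 4
d = r₁ − r₂: -4, 5, 4, -2, 3, -6, 0
d²: 16, 25, 16, 4, 9, 36, 0; Σd² = 106
ρ = 1 − 6·106/(7·48) = 1 − 636/336 = -0.893

-0.893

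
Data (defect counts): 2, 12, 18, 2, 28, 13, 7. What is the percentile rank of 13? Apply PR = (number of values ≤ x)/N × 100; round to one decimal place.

71.4

N = 7.
Strictly below 13: 4. Equal to 13: 1.
PR = 5/7 × 100 = 71.4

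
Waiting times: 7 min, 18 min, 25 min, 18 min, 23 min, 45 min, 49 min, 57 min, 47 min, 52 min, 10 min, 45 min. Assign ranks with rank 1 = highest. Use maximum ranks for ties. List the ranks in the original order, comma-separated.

12, 10, 7, 10, 8, 6, 3, 1, 4, 2, 11, 6

Sorted (descending): 57, 52, 49, 47, 45, 45, 25, 23, 18, 18, 10, 7
The 2 values of 45 occupy positions 5–6 → each gets rank 6.
The 2 values of 18 occupy positions 9–10 → each gets rank 10.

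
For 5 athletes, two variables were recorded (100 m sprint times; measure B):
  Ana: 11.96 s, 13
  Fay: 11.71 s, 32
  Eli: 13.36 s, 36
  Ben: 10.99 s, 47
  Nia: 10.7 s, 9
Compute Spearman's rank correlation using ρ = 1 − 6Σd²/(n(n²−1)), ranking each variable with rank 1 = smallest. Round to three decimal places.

0.300

Ranks of variable 1: 4, 3, 5, 2, 1
Ranks of variable 2: 2, 3, 4, 5, 1
d = r₁ − r₂: 2, 0, 1, -3, 0
d²: 4, 0, 1, 9, 0; Σd² = 14
ρ = 1 − 6·14/(5·24) = 1 − 84/120 = 0.300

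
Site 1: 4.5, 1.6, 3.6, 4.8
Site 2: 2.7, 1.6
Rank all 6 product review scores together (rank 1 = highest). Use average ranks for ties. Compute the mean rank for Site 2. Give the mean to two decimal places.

4.75

Sorted (descending): 4.8, 4.5, 3.6, 2.7, 1.6, 1.6
The 2 values of 1.6 occupy positions 5–6 → average rank (5+6)/2 = 5.5.
Site 2 values → pooled ranks: 2.7→4, 1.6→5.5
Mean rank = (4 + 5.5) / 2 = 4.75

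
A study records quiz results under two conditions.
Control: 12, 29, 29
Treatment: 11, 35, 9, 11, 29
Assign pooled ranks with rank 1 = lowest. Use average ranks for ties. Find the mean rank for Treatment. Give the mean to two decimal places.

4.00

Sorted (ascending): 9, 11, 11, 12, 29, 29, 29, 35
The 2 values of 11 occupy positions 2–3 → average rank (2+3)/2 = 2.5.
The 3 values of 29 occupy positions 5–7 → average rank 6.
Treatment values → pooled ranks: 11→2.5, 35→8, 9→1, 11→2.5, 29→6
Mean rank = (2.5 + 8 + 1 + 2.5 + 6) / 5 = 4.00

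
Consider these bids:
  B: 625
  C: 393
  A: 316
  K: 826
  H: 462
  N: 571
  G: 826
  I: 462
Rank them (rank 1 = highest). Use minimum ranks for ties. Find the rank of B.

Sorted (descending): 826, 826, 625, 571, 462, 462, 393, 316
The 2 values of 826 occupy positions 1–2 → each gets rank 1.
The 2 values of 462 occupy positions 5–6 → each gets rank 5.
B has value 625 → rank 3.

3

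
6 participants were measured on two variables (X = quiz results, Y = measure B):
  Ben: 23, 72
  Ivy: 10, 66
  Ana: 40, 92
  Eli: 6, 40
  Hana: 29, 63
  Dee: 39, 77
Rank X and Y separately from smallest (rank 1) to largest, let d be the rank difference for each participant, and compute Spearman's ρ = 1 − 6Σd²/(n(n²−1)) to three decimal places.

0.829

Ranks of variable 1: 3, 2, 6, 1, 4, 5
Ranks of variable 2: 4, 3, 6, 1, 2, 5
d = r₁ − r₂: -1, -1, 0, 0, 2, 0
d²: 1, 1, 0, 0, 4, 0; Σd² = 6
ρ = 1 − 6·6/(6·35) = 1 − 36/210 = 0.829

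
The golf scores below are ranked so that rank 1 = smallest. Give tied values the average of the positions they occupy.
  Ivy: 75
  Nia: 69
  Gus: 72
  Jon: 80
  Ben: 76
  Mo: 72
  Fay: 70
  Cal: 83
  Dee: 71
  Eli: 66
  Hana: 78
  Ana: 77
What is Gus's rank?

5.5

Sorted (ascending): 66, 69, 70, 71, 72, 72, 75, 76, 77, 78, 80, 83
The 2 values of 72 occupy positions 5–6 → average rank (5+6)/2 = 5.5.
Gus has value 72 → rank 5.5.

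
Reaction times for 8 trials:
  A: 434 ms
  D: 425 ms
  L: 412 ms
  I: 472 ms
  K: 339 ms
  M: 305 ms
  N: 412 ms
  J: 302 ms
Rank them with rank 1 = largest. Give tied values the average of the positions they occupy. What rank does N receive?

4.5

Sorted (descending): 472, 434, 425, 412, 412, 339, 305, 302
The 2 values of 412 occupy positions 4–5 → average rank (4+5)/2 = 4.5.
N has value 412 ms → rank 4.5.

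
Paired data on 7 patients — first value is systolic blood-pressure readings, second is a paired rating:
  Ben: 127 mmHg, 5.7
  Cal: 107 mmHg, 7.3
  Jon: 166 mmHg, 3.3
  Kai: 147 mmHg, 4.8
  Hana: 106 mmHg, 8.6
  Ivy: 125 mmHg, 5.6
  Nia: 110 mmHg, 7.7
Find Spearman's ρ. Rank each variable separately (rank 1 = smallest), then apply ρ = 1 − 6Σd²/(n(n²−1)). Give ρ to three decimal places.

-0.929

Ranks of variable 1: 5, 2, 7, 6, 1, 4, 3
Ranks of variable 2: 4, 5, 1, 2, 7, 3, 6
d = r₁ − r₂: 1, -3, 6, 4, -6, 1, -3
d²: 1, 9, 36, 16, 36, 1, 9; Σd² = 108
ρ = 1 − 6·108/(7·48) = 1 − 648/336 = -0.929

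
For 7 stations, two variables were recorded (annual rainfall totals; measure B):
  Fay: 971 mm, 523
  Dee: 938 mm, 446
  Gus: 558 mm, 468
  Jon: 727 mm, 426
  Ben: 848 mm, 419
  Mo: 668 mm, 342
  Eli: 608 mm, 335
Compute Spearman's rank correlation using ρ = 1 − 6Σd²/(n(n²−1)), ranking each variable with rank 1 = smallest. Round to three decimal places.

0.429

Ranks of variable 1: 7, 6, 1, 4, 5, 3, 2
Ranks of variable 2: 7, 5, 6, 4, 3, 2, 1
d = r₁ − r₂: 0, 1, -5, 0, 2, 1, 1
d²: 0, 1, 25, 0, 4, 1, 1; Σd² = 32
ρ = 1 − 6·32/(7·48) = 1 − 192/336 = 0.429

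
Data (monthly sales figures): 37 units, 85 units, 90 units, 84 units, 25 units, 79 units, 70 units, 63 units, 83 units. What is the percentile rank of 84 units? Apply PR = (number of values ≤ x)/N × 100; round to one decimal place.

77.8

N = 9.
Strictly below 84: 6. Equal to 84: 1.
PR = 7/9 × 100 = 77.8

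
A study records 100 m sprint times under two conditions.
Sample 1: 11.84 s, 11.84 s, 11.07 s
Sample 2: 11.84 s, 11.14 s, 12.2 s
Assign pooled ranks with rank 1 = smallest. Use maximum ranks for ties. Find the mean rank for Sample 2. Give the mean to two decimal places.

4.33

Sorted (ascending): 11.07, 11.14, 11.84, 11.84, 11.84, 12.2
The 3 values of 11.84 occupy positions 3–5 → each gets rank 5.
Sample 2 values → pooled ranks: 11.84→5, 11.14→2, 12.2→6
Mean rank = (5 + 2 + 6) / 3 = 4.33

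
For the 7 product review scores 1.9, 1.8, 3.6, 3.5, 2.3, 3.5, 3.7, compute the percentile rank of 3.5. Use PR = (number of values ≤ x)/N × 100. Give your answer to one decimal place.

71.4

N = 7.
Strictly below 3.5: 3. Equal to 3.5: 2.
PR = 5/7 × 100 = 71.4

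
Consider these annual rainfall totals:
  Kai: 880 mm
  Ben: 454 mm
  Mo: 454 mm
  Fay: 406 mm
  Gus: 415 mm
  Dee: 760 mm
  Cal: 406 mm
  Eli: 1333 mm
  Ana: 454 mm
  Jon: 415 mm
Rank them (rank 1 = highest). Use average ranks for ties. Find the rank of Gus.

7.5

Sorted (descending): 1333, 880, 760, 454, 454, 454, 415, 415, 406, 406
The 3 values of 454 occupy positions 4–6 → average rank 5.
The 2 values of 415 occupy positions 7–8 → average rank (7+8)/2 = 7.5.
The 2 values of 406 occupy positions 9–10 → average rank (9+10)/2 = 9.5.
Gus has value 415 mm → rank 7.5.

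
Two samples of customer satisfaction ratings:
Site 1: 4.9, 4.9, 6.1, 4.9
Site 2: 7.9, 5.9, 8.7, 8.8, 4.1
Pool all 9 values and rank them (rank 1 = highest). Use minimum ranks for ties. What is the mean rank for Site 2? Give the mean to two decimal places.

4.00

Sorted (descending): 8.8, 8.7, 7.9, 6.1, 5.9, 4.9, 4.9, 4.9, 4.1
The 3 values of 4.9 occupy positions 6–8 → each gets rank 6.
Site 2 values → pooled ranks: 7.9→3, 5.9→5, 8.7→2, 8.8→1, 4.1→9
Mean rank = (3 + 5 + 2 + 1 + 9) / 5 = 4.00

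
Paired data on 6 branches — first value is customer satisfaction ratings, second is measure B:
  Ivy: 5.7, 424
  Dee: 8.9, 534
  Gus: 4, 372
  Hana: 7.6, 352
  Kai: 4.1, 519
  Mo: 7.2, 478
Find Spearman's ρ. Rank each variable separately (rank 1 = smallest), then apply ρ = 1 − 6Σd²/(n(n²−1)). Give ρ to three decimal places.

Ranks of variable 1: 3, 6, 1, 5, 2, 4
Ranks of variable 2: 3, 6, 2, 1, 5, 4
d = r₁ − r₂: 0, 0, -1, 4, -3, 0
d²: 0, 0, 1, 16, 9, 0; Σd² = 26
ρ = 1 − 6·26/(6·35) = 1 − 156/210 = 0.257

0.257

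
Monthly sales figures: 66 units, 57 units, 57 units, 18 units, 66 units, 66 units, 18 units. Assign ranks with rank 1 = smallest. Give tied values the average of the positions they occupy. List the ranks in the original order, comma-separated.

Sorted (ascending): 18, 18, 57, 57, 66, 66, 66
The 2 values of 18 occupy positions 1–2 → average rank (1+2)/2 = 1.5.
The 2 values of 57 occupy positions 3–4 → average rank (3+4)/2 = 3.5.
The 3 values of 66 occupy positions 5–7 → average rank 6.

6, 3.5, 3.5, 1.5, 6, 6, 1.5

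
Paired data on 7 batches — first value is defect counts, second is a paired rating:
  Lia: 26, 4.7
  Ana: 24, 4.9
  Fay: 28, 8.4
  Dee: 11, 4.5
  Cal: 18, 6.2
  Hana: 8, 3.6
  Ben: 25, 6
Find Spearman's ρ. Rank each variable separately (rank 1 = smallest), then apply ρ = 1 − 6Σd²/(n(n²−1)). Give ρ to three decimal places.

Ranks of variable 1: 6, 4, 7, 2, 3, 1, 5
Ranks of variable 2: 3, 4, 7, 2, 6, 1, 5
d = r₁ − r₂: 3, 0, 0, 0, -3, 0, 0
d²: 9, 0, 0, 0, 9, 0, 0; Σd² = 18
ρ = 1 − 6·18/(7·48) = 1 − 108/336 = 0.679

0.679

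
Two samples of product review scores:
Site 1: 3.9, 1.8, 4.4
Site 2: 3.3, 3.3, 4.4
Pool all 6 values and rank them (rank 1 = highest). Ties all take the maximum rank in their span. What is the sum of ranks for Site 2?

Sorted (descending): 4.4, 4.4, 3.9, 3.3, 3.3, 1.8
The 2 values of 4.4 occupy positions 1–2 → each gets rank 2.
The 2 values of 3.3 occupy positions 4–5 → each gets rank 5.
Site 2 values → pooled ranks: 3.3→5, 3.3→5, 4.4→2
Rank sum = 5 + 5 + 2 = 12

12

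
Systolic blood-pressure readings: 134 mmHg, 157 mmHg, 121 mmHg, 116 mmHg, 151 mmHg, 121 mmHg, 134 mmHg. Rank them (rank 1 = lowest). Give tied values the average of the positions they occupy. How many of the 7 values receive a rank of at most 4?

3

Sorted (ascending): 116, 121, 121, 134, 134, 151, 157
The 2 values of 121 occupy positions 2–3 → average rank (2+3)/2 = 2.5.
The 2 values of 134 occupy positions 4–5 → average rank (4+5)/2 = 4.5.
Ranks ≤ 4: {1, 2.5, 2.5} → 3 values.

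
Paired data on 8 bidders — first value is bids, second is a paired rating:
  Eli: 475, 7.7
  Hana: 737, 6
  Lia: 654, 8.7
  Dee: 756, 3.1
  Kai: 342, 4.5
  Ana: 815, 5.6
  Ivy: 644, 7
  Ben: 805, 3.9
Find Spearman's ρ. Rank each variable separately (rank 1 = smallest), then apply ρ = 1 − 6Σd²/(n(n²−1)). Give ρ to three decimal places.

Ranks of variable 1: 2, 5, 4, 6, 1, 8, 3, 7
Ranks of variable 2: 7, 5, 8, 1, 3, 4, 6, 2
d = r₁ − r₂: -5, 0, -4, 5, -2, 4, -3, 5
d²: 25, 0, 16, 25, 4, 16, 9, 25; Σd² = 120
ρ = 1 − 6·120/(8·63) = 1 − 720/504 = -0.429

-0.429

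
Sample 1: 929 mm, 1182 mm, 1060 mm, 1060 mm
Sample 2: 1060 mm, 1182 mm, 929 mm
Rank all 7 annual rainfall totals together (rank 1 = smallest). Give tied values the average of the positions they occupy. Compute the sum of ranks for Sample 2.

Sorted (ascending): 929, 929, 1060, 1060, 1060, 1182, 1182
The 2 values of 929 occupy positions 1–2 → average rank (1+2)/2 = 1.5.
The 3 values of 1060 occupy positions 3–5 → average rank 4.
The 2 values of 1182 occupy positions 6–7 → average rank (6+7)/2 = 6.5.
Sample 2 values → pooled ranks: 1060→4, 1182→6.5, 929→1.5
Rank sum = 4 + 6.5 + 1.5 = 12

12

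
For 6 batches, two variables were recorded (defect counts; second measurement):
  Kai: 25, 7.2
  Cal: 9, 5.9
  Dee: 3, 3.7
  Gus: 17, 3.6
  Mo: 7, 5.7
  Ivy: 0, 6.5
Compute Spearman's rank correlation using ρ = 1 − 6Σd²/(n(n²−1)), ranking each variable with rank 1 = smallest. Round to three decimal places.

0.086

Ranks of variable 1: 6, 4, 2, 5, 3, 1
Ranks of variable 2: 6, 4, 2, 1, 3, 5
d = r₁ − r₂: 0, 0, 0, 4, 0, -4
d²: 0, 0, 0, 16, 0, 16; Σd² = 32
ρ = 1 − 6·32/(6·35) = 1 − 192/210 = 0.086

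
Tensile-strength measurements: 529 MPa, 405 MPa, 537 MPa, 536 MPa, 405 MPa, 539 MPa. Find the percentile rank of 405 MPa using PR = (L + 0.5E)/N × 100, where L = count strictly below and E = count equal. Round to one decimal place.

N = 6.
Strictly below 405: 0. Equal to 405: 2.
PR = (0 + 0.5·2)/6 × 100 = 16.7

16.7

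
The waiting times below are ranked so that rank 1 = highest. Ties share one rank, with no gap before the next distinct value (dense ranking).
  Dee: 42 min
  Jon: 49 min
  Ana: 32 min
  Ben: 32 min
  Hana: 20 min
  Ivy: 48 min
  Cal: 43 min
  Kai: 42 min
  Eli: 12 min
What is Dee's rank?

Sorted (descending): 49, 48, 43, 42, 42, 32, 32, 20, 12
The 2 values of 42 share dense rank 4.
The 2 values of 32 share dense rank 5.
Remaining distinct values take the next consecutive integers.
Dee has value 42 min → rank 4.

4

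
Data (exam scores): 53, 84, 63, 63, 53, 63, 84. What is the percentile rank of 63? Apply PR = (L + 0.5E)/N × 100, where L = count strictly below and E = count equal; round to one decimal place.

N = 7.
Strictly below 63: 2. Equal to 63: 3.
PR = (2 + 0.5·3)/7 × 100 = 50.0

50.0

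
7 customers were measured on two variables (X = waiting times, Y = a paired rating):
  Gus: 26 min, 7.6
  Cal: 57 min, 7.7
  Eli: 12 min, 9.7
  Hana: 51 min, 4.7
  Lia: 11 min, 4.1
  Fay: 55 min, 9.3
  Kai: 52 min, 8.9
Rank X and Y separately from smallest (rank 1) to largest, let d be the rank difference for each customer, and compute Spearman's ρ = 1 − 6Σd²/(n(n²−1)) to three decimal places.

0.321

Ranks of variable 1: 3, 7, 2, 4, 1, 6, 5
Ranks of variable 2: 3, 4, 7, 2, 1, 6, 5
d = r₁ − r₂: 0, 3, -5, 2, 0, 0, 0
d²: 0, 9, 25, 4, 0, 0, 0; Σd² = 38
ρ = 1 − 6·38/(7·48) = 1 − 228/336 = 0.321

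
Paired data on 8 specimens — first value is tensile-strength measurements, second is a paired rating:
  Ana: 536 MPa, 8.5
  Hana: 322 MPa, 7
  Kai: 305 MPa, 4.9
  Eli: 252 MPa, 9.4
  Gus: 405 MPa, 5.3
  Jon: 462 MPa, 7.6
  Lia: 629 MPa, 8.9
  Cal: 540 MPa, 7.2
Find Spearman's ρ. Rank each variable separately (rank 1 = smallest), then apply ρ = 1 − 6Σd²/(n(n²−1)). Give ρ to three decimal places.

Ranks of variable 1: 6, 3, 2, 1, 4, 5, 8, 7
Ranks of variable 2: 6, 3, 1, 8, 2, 5, 7, 4
d = r₁ − r₂: 0, 0, 1, -7, 2, 0, 1, 3
d²: 0, 0, 1, 49, 4, 0, 1, 9; Σd² = 64
ρ = 1 − 6·64/(8·63) = 1 − 384/504 = 0.238

0.238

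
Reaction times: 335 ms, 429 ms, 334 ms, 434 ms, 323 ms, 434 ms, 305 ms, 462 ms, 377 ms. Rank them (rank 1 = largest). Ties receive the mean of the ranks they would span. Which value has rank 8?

323

Sorted (descending): 462, 434, 434, 429, 377, 335, 334, 323, 305
The 2 values of 434 occupy positions 2–3 → average rank (2+3)/2 = 2.5.
Rank 8 → value 323.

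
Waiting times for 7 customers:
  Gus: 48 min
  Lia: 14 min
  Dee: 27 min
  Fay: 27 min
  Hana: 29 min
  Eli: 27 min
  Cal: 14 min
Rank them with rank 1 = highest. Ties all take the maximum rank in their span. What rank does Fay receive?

Sorted (descending): 48, 29, 27, 27, 27, 14, 14
The 3 values of 27 occupy positions 3–5 → each gets rank 5.
The 2 values of 14 occupy positions 6–7 → each gets rank 7.
Fay has value 27 min → rank 5.

5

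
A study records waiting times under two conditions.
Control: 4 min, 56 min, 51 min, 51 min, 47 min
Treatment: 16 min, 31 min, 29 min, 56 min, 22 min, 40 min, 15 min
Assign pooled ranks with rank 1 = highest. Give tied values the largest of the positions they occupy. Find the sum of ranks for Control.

27

Sorted (descending): 56, 56, 51, 51, 47, 40, 31, 29, 22, 16, 15, 4
The 2 values of 56 occupy positions 1–2 → each gets rank 2.
The 2 values of 51 occupy positions 3–4 → each gets rank 4.
Control values → pooled ranks: 4→12, 56→2, 51→4, 51→4, 47→5
Rank sum = 12 + 2 + 4 + 4 + 5 = 27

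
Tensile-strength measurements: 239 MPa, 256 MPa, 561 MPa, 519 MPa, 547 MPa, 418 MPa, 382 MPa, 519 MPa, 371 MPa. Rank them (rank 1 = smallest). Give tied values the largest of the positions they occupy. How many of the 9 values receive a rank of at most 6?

Sorted (ascending): 239, 256, 371, 382, 418, 519, 519, 547, 561
The 2 values of 519 occupy positions 6–7 → each gets rank 7.
Ranks ≤ 6: {1, 2, 3, 4, 5} → 5 values.

5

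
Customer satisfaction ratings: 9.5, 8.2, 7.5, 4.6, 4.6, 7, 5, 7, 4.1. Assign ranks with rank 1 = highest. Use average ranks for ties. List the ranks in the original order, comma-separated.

1, 2, 3, 7.5, 7.5, 4.5, 6, 4.5, 9

Sorted (descending): 9.5, 8.2, 7.5, 7, 7, 5, 4.6, 4.6, 4.1
The 2 values of 7 occupy positions 4–5 → average rank (4+5)/2 = 4.5.
The 2 values of 4.6 occupy positions 7–8 → average rank (7+8)/2 = 7.5.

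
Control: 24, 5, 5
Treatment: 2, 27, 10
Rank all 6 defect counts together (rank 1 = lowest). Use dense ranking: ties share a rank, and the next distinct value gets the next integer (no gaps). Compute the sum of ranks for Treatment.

9

Sorted (ascending): 2, 5, 5, 10, 24, 27
The 2 values of 5 share dense rank 2.
Remaining distinct values take the next consecutive integers.
Treatment values → pooled ranks: 2→1, 27→5, 10→3
Rank sum = 1 + 5 + 3 = 9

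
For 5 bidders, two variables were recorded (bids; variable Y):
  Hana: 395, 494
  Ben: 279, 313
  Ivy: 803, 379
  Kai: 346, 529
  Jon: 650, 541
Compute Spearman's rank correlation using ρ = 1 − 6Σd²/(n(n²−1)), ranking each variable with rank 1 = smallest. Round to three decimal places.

0.300

Ranks of variable 1: 3, 1, 5, 2, 4
Ranks of variable 2: 3, 1, 2, 4, 5
d = r₁ − r₂: 0, 0, 3, -2, -1
d²: 0, 0, 9, 4, 1; Σd² = 14
ρ = 1 − 6·14/(5·24) = 1 − 84/120 = 0.300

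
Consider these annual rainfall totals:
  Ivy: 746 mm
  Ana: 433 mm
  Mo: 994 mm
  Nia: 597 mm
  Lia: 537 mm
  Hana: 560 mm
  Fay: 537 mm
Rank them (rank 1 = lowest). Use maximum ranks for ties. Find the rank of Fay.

Sorted (ascending): 433, 537, 537, 560, 597, 746, 994
The 2 values of 537 occupy positions 2–3 → each gets rank 3.
Fay has value 537 mm → rank 3.

3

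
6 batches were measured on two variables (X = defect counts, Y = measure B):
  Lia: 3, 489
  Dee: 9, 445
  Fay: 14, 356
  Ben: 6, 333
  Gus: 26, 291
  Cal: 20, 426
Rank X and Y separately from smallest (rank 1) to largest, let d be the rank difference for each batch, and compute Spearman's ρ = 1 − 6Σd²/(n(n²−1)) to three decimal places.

-0.600

Ranks of variable 1: 1, 3, 4, 2, 6, 5
Ranks of variable 2: 6, 5, 3, 2, 1, 4
d = r₁ − r₂: -5, -2, 1, 0, 5, 1
d²: 25, 4, 1, 0, 25, 1; Σd² = 56
ρ = 1 − 6·56/(6·35) = 1 − 336/210 = -0.600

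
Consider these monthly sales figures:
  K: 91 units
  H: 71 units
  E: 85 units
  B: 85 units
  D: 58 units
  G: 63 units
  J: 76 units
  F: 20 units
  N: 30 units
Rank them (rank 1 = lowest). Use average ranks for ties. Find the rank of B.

7.5

Sorted (ascending): 20, 30, 58, 63, 71, 76, 85, 85, 91
The 2 values of 85 occupy positions 7–8 → average rank (7+8)/2 = 7.5.
B has value 85 units → rank 7.5.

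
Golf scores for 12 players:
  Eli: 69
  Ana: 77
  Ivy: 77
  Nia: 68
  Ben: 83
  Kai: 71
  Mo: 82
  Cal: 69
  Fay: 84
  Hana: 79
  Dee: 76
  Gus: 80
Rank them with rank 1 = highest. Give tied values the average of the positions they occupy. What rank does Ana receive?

6.5

Sorted (descending): 84, 83, 82, 80, 79, 77, 77, 76, 71, 69, 69, 68
The 2 values of 77 occupy positions 6–7 → average rank (6+7)/2 = 6.5.
The 2 values of 69 occupy positions 10–11 → average rank (10+11)/2 = 10.5.
Ana has value 77 → rank 6.5.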